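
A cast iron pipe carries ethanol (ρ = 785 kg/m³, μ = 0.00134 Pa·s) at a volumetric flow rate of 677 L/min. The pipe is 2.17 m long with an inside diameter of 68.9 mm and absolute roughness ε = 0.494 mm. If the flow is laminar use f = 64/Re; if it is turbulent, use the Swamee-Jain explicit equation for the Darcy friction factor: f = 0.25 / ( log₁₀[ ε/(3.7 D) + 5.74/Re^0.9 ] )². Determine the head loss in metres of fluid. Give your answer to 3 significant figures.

Q = 677 L/min = 677/60000 = 0.01128 m³/s.
Cross-sectional area A = πD²/4 = π(0.0689)²/4 = 0.003728 m²; mean velocity V = Q/A = 0.01128/0.003728 = 3.026 m/s.
Reynolds number Re = ρVD/μ = 785 · 3.026 · 0.0689 / 0.00134 = 1.221e+05.
Re > 4000 → turbulent. Relative roughness ε/D = 0.000494/0.0689 = 0.00717. Swamee-Jain: f = 0.25/(log₁₀[0.00717/3.7 + 5.74/1.221e+05^0.9])² = 0.25/(log₁₀[0.00194 + 0.000152])² = 0.25/(-2.68)² = 0.03481.
Darcy-Weisbach: ΔP = f(L/D)(ρV²/2) = 0.03481·(2.17/0.0689)·(785·3.026²/2) = 0.03481·31.49·3595 = 3941 Pa.
Head loss h_f = ΔP/(ρg) = 3941/(785·9.81) = 0.512 m.

h_f ≈ 0.512 m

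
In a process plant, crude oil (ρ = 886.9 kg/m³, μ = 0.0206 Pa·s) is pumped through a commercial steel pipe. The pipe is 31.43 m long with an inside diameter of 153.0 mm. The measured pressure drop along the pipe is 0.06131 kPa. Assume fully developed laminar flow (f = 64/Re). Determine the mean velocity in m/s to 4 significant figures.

For laminar flow, f = 64/Re with Re = ρVD/μ, so Darcy-Weisbach reduces to ΔP = 32μLV/D². Solving for V: V = ΔP·D²/(32μL) = 61.31·(0.153)²/(32·0.0206·31.43) = 0.06927 m/s.
Check: Re = ρVD/μ = 886.9·0.06927·0.153/0.0206 = 456.3 < 2300, so the laminar assumption holds.

V ≈ 0.06927 m/s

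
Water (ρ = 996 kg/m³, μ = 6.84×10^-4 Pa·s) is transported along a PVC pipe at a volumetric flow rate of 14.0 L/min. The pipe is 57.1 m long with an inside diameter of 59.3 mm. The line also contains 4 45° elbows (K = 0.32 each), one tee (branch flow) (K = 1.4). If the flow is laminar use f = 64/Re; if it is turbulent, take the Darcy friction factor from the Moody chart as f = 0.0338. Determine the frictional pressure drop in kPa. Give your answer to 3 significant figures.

Q = 14.0 L/min = 14.0/60000 = 0.0002333 m³/s.
Cross-sectional area A = πD²/4 = π(0.0593)²/4 = 0.002762 m²; mean velocity V = Q/A = 0.0002333/0.002762 = 0.08448 m/s.
Reynolds number Re = ρVD/μ = 996 · 0.08448 · 0.0593 / 0.000684 = 7295.
Re > 4000 → turbulent; use the Moody-chart value f = 0.0338.
Total minor-loss coefficient ΣK = 4·0.32 + 1·1.4 = 2.68.
ΔP = [f·L/D + ΣK]·(ρV²/2) = [0.0338·57.1/0.0593 + 2.68]·(996·0.08448²/2) = [32.55 + 2.68]·3.555 = 125.2 Pa.
ΔP = 125.2 Pa = 0.125 kPa.

ΔP ≈ 0.125 kPa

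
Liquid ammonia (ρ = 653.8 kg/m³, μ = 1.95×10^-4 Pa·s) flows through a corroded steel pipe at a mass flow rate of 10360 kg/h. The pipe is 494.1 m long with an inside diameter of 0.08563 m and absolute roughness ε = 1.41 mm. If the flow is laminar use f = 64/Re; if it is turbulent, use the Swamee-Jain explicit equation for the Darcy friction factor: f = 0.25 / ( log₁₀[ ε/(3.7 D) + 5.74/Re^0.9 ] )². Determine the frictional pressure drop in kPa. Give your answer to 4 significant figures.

ΔP ≈ 50.18 kPa

ṁ = 10360 kg/h = 10360/3600 = 2.878 kg/s.
A = πD²/4 = π(0.08563)²/4 = 0.005759 m²; mean velocity V = ṁ/(ρA) = 2.878/(653.8 · 0.005759) = 0.7643 m/s.
Reynolds number Re = ρVD/μ = 653.8 · 0.7643 · 0.08563 / 0.000195 = 2.194e+05.
Re > 4000 → turbulent. Relative roughness ε/D = 0.00141/0.08563 = 0.0165. Swamee-Jain: f = 0.25/(log₁₀[0.0165/3.7 + 5.74/2.194e+05^0.9])² = 0.25/(log₁₀[0.00445 + 8.95e-05])² = 0.25/(-2.343)² = 0.04554.
Darcy-Weisbach: ΔP = f(L/D)(ρV²/2) = 0.04554·(494.1/0.08563)·(653.8·0.7643²/2) = 0.04554·5770·191 = 5.018e+04 Pa.
ΔP = 5.018e+04 Pa = 50.18 kPa.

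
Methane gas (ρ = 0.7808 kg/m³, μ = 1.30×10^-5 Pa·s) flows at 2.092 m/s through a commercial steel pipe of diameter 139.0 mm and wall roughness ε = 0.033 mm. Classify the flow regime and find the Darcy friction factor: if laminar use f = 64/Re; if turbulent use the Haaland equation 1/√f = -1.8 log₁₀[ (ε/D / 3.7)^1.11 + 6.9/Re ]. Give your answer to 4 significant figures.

Re = ρVD/μ = 0.7808·2.092·0.139/1.3e-05 = 1.747e+04.
Re > 4000 → turbulent. ε/D = 3.3e-05/0.139 = 0.000237; Haaland: 1/√f = -1.8 log₁₀[2.22e-05 + 0.000395] = 6.083, so f = 0.02702.

f ≈ 0.02702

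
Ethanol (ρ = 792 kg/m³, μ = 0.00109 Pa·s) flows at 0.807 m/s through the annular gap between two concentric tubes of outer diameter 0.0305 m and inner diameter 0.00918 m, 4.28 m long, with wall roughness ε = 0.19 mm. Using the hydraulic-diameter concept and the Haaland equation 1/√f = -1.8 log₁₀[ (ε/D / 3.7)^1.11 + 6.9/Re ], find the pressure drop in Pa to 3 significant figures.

ΔP ≈ 2120 Pa

Hydraulic diameter D_h = 4A/P = D_o - D_i = 0.0305 - 0.00918 = 0.02132 m.
Re = ρVD_h/μ = 792·0.807·0.02132/0.00109 = 1.25e+04.
ε/D_h = 0.00019/0.02132 = 0.00891; Haaland gives 1/√f = -1.8 log₁₀[0.00124+0.000552] = 4.944, so f = 0.04092.
ΔP = f(L/D_h)(ρV²/2) = 0.04092·4.28/0.02132·257.9 = 2118 Pa.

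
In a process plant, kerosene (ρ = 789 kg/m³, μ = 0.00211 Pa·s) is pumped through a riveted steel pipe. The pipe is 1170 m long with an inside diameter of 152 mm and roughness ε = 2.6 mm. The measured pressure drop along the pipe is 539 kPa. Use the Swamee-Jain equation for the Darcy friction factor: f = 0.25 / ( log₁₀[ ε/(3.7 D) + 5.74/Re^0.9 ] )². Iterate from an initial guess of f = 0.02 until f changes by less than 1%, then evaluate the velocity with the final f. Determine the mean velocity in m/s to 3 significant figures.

V ≈ 1.95 m/s

Rearranging Darcy-Weisbach: V = √(2·ΔP·D/(f·L·ρ)). With ε/D = 0.0026/0.152 = 0.0171, iterate starting from f = 0.02:
  f = 0.02 → V = √(2·5.39e+05·0.152/(0.02·1170·789)) = 2.979 m/s; Re = ρVD/μ = 1.693e+05; f → 0.04626
  f = 0.04626 → V = 1.959 m/s; Re = 1.113e+05; f → 0.04645
Converged (Δf/f < 1%). With the final f = 0.04645: V = √(2·5.39e+05·0.152/(0.04645·1170·789)) = 1.955 m/s.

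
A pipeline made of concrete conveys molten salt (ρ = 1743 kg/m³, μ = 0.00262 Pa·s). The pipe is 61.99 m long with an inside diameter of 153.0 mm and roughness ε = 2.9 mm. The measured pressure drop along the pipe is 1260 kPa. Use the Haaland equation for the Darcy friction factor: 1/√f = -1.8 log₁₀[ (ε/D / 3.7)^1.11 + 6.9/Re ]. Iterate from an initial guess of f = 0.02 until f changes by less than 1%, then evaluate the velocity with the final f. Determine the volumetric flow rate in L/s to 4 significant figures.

Rearranging Darcy-Weisbach: V = √(2·ΔP·D/(f·L·ρ)). With ε/D = 0.0029/0.153 = 0.019, iterate starting from f = 0.02:
  f = 0.02 → V = √(2·1.26e+06·0.153/(0.02·61.99·1743)) = 13.36 m/s; Re = ρVD/μ = 1.36e+06; f → 0.04778
  f = 0.04778 → V = 8.642 m/s; Re = 8.797e+05; f → 0.04779
Converged (Δf/f < 1%). With the final f = 0.04779: V = √(2·1.26e+06·0.153/(0.04779·61.99·1743)) = 8.641 m/s.
Q = V·A = 8.641·(π/4·0.153²) = 0.1589 m³/s = 158.9 L/s.

Q ≈ 158.9 L/s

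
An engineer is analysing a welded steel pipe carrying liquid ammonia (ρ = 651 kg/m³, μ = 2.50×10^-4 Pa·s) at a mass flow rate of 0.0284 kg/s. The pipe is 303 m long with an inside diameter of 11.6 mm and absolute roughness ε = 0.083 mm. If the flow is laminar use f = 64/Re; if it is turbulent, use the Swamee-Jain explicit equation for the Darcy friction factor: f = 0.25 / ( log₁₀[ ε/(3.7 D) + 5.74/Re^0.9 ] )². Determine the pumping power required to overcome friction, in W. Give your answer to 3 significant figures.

P ≈ 2.52 W

A = πD²/4 = π(0.0116)²/4 = 0.0001057 m²; mean velocity V = ṁ/(ρA) = 0.0284/(651 · 0.0001057) = 0.4128 m/s.
Reynolds number Re = ρVD/μ = 651 · 0.4128 · 0.0116 / 0.00025 = 1.247e+04.
Re > 4000 → turbulent. Relative roughness ε/D = 8.3e-05/0.0116 = 0.00716. Swamee-Jain: f = 0.25/(log₁₀[0.00716/3.7 + 5.74/1.247e+04^0.9])² = 0.25/(log₁₀[0.00193 + 0.00118])² = 0.25/(-2.506)² = 0.0398.
Darcy-Weisbach: ΔP = f(L/D)(ρV²/2) = 0.0398·(303/0.0116)·(651·0.4128²/2) = 0.0398·2.612e+04·55.46 = 5.765e+04 Pa.
Q = ṁ/ρ = 0.0284/651 = 4.363e-05 m³/s.
Pumping power P = QΔP = 4.363e-05·5.765e+04 = 2.515 W = 2.52 W.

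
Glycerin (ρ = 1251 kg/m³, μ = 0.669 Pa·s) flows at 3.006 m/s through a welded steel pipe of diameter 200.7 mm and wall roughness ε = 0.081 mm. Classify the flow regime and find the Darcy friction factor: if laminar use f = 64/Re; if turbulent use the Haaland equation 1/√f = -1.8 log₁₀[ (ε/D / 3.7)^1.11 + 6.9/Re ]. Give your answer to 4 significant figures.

f ≈ 0.05673

Re = ρVD/μ = 1251·3.006·0.2007/0.669 = 1128.
Re < 2300 → laminar, so f = 64/Re = 0.05673 (roughness is irrelevant in laminar flow).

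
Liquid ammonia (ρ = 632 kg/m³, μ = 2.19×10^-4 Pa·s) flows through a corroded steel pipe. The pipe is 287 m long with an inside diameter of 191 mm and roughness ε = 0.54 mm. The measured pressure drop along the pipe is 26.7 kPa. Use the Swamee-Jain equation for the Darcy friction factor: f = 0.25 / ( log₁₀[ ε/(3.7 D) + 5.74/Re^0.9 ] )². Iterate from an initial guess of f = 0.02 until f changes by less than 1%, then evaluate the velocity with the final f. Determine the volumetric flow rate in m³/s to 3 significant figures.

Rearranging Darcy-Weisbach: V = √(2·ΔP·D/(f·L·ρ)). With ε/D = 0.00054/0.191 = 0.00283, iterate starting from f = 0.02:
  f = 0.02 → V = √(2·2.67e+04·0.191/(0.02·287·632)) = 1.677 m/s; Re = ρVD/μ = 9.242e+05; f → 0.02596
  f = 0.02596 → V = 1.472 m/s; Re = 8.112e+05; f → 0.02599
Converged (Δf/f < 1%). With the final f = 0.02599: V = √(2·2.67e+04·0.191/(0.02599·287·632)) = 1.471 m/s.
Q = V·A = 1.471·(π/4·0.191²) = 0.04214 m³/s = 0.0421 m³/s.

Q ≈ 0.0421 m³/s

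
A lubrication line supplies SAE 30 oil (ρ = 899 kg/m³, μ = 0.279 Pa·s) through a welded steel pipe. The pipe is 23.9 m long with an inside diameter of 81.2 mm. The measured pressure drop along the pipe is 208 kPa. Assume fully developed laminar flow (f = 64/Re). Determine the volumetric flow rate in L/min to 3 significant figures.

For laminar flow, f = 64/Re with Re = ρVD/μ, so Darcy-Weisbach reduces to ΔP = 32μLV/D². Solving for V: V = ΔP·D²/(32μL) = 2.08e+05·(0.0812)²/(32·0.279·23.9) = 6.427 m/s.
Check: Re = ρVD/μ = 899·6.427·0.0812/0.279 = 1682 < 2300, so the laminar assumption holds.
Q = V·A = 6.427·(π/4·0.0812²) = 0.03328 m³/s = 2000 L/min.

Q ≈ 2000 L/min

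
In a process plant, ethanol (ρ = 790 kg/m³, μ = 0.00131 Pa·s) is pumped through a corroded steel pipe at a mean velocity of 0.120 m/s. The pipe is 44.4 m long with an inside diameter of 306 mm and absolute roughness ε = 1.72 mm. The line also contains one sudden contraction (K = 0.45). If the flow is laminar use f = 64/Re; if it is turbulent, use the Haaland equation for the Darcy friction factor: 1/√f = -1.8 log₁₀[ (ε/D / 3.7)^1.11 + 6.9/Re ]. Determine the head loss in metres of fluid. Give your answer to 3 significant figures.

h_f ≈ 0.00404 m

Reynolds number Re = ρVD/μ = 790 · 0.12 · 0.306 / 0.00131 = 2.214e+04.
Re > 4000 → turbulent. Relative roughness ε/D = 0.00172/0.306 = 0.00562. Haaland: 1/√f = -1.8 log₁₀[(0.00562/3.7)^1.11 + 6.9/2.214e+04] = -1.8 log₁₀[0.000744 + 0.000312] = 5.358, so f = 0.03484.
Total minor-loss coefficient ΣK = 1·0.45 = 0.45.
ΔP = [f·L/D + ΣK]·(ρV²/2) = [0.03484·44.4/0.306 + 0.45]·(790·0.12²/2) = [5.055 + 0.45]·5.688 = 31.31 Pa.
Head loss h_f = ΔP/(ρg) = 31.31/(790·9.81) = 0.00404 m.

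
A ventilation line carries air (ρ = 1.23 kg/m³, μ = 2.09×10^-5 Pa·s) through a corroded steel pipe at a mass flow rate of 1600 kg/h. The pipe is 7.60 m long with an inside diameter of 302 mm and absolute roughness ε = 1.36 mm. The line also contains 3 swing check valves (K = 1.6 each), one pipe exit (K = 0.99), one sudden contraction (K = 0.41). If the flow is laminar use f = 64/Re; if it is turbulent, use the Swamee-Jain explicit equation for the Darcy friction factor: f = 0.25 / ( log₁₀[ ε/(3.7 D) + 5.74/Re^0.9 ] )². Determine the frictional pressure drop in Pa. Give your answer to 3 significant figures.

ṁ = 1600 kg/h = 1600/3600 = 0.4444 kg/s.
A = πD²/4 = π(0.302)²/4 = 0.07163 m²; mean velocity V = ṁ/(ρA) = 0.4444/(1.23 · 0.07163) = 5.044 m/s.
Reynolds number Re = ρVD/μ = 1.23 · 5.044 · 0.302 / 2.09e-05 = 8.965e+04.
Re > 4000 → turbulent. Relative roughness ε/D = 0.00136/0.302 = 0.0045. Swamee-Jain: f = 0.25/(log₁₀[0.0045/3.7 + 5.74/8.965e+04^0.9])² = 0.25/(log₁₀[0.00122 + 0.0002])² = 0.25/(-2.849)² = 0.03081.
Total minor-loss coefficient ΣK = 3·1.6 + 1·0.99 + 1·0.41 = 6.2.
ΔP = [f·L/D + ΣK]·(ρV²/2) = [0.03081·7.6/0.302 + 6.2]·(1.23·5.044²/2) = [0.7754 + 6.2]·15.65 = 109.2 Pa.

ΔP ≈ 109 Pa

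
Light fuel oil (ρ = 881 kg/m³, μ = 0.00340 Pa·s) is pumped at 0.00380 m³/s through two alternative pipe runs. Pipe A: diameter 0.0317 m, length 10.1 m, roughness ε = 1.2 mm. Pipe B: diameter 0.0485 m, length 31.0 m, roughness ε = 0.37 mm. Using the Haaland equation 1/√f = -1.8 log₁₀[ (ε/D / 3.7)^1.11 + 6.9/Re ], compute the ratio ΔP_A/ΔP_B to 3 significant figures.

Pipe A: V = Q/A = 0.0038/0.0007892 = 4.815 m/s; Re = 3.955e+04; ε/D = 0.0379; Haaland → f = 0.06395; ΔP_A = f(L/D)(ρV²/2) = 2.081e+05 Pa.
Pipe B: V = Q/A = 0.0038/0.001847 = 2.057 m/s; Re = 2.585e+04; ε/D = 0.00763; Haaland → f = 0.03715; ΔP_B = f(L/D)(ρV²/2) = 4.425e+04 Pa.
ΔP_A/ΔP_B = 2.081e+05/4.425e+04 = 4.70.

ΔP_A/ΔP_B ≈ 4.70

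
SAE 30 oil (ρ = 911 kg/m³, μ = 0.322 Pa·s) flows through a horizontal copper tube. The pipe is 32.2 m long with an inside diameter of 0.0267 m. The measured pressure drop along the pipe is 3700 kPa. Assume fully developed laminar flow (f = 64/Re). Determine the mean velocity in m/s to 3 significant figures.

For laminar flow, f = 64/Re with Re = ρVD/μ, so Darcy-Weisbach reduces to ΔP = 32μLV/D². Solving for V: V = ΔP·D²/(32μL) = 3.7e+06·(0.0267)²/(32·0.322·32.2) = 7.95 m/s.
Check: Re = ρVD/μ = 911·7.95·0.0267/0.322 = 600.5 < 2300, so the laminar assumption holds.

V ≈ 7.95 m/s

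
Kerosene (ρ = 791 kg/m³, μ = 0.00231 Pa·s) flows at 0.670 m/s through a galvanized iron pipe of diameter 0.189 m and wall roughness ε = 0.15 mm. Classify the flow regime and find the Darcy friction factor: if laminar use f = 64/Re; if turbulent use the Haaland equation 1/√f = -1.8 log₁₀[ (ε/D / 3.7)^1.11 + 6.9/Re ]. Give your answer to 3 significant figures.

Re = ρVD/μ = 791·0.67·0.189/0.00231 = 4.336e+04.
Re > 4000 → turbulent. ε/D = 0.00015/0.189 = 0.000794; Haaland: 1/√f = -1.8 log₁₀[8.47e-05 + 0.000159] = 6.503, so f = 0.02365.

f ≈ 0.0236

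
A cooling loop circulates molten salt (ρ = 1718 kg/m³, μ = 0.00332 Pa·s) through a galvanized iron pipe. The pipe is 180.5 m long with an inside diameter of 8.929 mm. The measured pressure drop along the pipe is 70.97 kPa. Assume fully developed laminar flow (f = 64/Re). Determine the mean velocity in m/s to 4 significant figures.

For laminar flow, f = 64/Re with Re = ρVD/μ, so Darcy-Weisbach reduces to ΔP = 32μLV/D². Solving for V: V = ΔP·D²/(32μL) = 7.097e+04·(0.008929)²/(32·0.00332·180.5) = 0.2951 m/s.
Check: Re = ρVD/μ = 1718·0.2951·0.008929/0.00332 = 1363 < 2300, so the laminar assumption holds.

V ≈ 0.2951 m/s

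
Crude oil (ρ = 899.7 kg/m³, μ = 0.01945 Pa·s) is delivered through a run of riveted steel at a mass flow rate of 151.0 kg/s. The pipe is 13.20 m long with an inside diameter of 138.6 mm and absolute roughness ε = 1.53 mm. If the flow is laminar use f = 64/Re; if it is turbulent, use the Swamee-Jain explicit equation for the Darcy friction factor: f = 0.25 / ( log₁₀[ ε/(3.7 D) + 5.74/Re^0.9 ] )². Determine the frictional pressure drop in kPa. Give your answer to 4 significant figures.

ΔP ≈ 213.6 kPa

A = πD²/4 = π(0.1386)²/4 = 0.01509 m²; mean velocity V = ṁ/(ρA) = 151/(899.7 · 0.01509) = 11.12 m/s.
Reynolds number Re = ρVD/μ = 899.7 · 11.12 · 0.1386 / 0.0194 = 7.132e+04.
Re > 4000 → turbulent. Relative roughness ε/D = 0.00153/0.1386 = 0.011. Swamee-Jain: f = 0.25/(log₁₀[0.011/3.7 + 5.74/7.132e+04^0.9])² = 0.25/(log₁₀[0.00298 + 0.000246])² = 0.25/(-2.491)² = 0.04029.
Darcy-Weisbach: ΔP = f(L/D)(ρV²/2) = 0.04029·(13.2/0.1386)·(899.7·11.12²/2) = 0.04029·95.24·5.567e+04 = 2.136e+05 Pa.
ΔP = 2.136e+05 Pa = 213.6 kPa.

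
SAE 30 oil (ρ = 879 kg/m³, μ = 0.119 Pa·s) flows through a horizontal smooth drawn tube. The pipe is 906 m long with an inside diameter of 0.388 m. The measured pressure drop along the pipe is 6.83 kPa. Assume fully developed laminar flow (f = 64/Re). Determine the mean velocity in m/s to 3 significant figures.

V ≈ 0.298 m/s

For laminar flow, f = 64/Re with Re = ρVD/μ, so Darcy-Weisbach reduces to ΔP = 32μLV/D². Solving for V: V = ΔP·D²/(32μL) = 6830·(0.388)²/(32·0.119·906) = 0.298 m/s.
Check: Re = ρVD/μ = 879·0.298·0.388/0.119 = 854.1 < 2300, so the laminar assumption holds.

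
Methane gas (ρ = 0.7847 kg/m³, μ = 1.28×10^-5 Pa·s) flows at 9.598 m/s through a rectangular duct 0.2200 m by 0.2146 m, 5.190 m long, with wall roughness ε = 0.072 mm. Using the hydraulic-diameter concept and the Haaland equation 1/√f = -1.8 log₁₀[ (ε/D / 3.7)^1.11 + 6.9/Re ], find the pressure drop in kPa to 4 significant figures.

ΔP ≈ 0.01613 kPa

Hydraulic diameter D_h = 4A/P = 4·(0.22·0.2146)/(2·(0.22+0.2146)) = 0.1888/0.8692 = 0.2173 m.
Re = ρVD_h/μ = 0.7847·9.598·0.2173/1.28e-05 = 1.278e+05.
ε/D_h = 7.2e-05/0.2173 = 0.000331; Haaland gives 1/√f = -1.8 log₁₀[3.21e-05+5.4e-05] = 7.317, so f = 0.01868.
ΔP = f(L/D_h)(ρV²/2) = 0.01868·5.19/0.2173·36.14 = 16.13 Pa.
ΔP = 0.01613 kPa.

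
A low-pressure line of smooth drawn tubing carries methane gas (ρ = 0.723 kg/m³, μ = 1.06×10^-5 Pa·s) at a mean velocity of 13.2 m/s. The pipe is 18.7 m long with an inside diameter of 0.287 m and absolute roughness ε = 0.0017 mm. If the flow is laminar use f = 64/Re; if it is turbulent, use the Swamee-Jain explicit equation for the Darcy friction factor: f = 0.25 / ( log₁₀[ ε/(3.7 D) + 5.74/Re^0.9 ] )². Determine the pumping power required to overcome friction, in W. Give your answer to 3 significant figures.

Reynolds number Re = ρVD/μ = 0.723 · 13.2 · 0.287 / 1.06e-05 = 2.584e+05.
Re > 4000 → turbulent. Relative roughness ε/D = 1.7e-06/0.287 = 5.92e-06. Swamee-Jain: f = 0.25/(log₁₀[5.92e-06/3.7 + 5.74/2.584e+05^0.9])² = 0.25/(log₁₀[1.6e-06 + 7.72e-05])² = 0.25/(-4.103)² = 0.01485.
Darcy-Weisbach: ΔP = f(L/D)(ρV²/2) = 0.01485·(18.7/0.287)·(0.723·13.2²/2) = 0.01485·65.16·62.99 = 60.94 Pa.
Q = V·A = 13.2·0.06469 = 0.8539 m³/s.
Pumping power P = QΔP = 0.8539·60.94 = 52.04 W = 52.0 W.

P ≈ 52.0 W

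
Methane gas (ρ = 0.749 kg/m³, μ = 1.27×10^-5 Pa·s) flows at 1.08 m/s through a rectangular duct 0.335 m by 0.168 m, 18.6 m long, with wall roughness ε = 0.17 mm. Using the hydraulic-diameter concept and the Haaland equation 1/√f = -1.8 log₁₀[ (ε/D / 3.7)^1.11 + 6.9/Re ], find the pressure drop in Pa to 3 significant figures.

Hydraulic diameter D_h = 4A/P = 4·(0.335·0.168)/(2·(0.335+0.168)) = 0.2251/1.006 = 0.2238 m.
Re = ρVD_h/μ = 0.749·1.08·0.2238/1.27e-05 = 1.425e+04.
ε/D_h = 0.00017/0.2238 = 0.00076; Haaland gives 1/√f = -1.8 log₁₀[8.07e-05+0.000484] = 5.847, so f = 0.02925.
ΔP = f(L/D_h)(ρV²/2) = 0.02925·18.6/0.2238·0.4368 = 1.062 Pa.

ΔP ≈ 1.06 Pa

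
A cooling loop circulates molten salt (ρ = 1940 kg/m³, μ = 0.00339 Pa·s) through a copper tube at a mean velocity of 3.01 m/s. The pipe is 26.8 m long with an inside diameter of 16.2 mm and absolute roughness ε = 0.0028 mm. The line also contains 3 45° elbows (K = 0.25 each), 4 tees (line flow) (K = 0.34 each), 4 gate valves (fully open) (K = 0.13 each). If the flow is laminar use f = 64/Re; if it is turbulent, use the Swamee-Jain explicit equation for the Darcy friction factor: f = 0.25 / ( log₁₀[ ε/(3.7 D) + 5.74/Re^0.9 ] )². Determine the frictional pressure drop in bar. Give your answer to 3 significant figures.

ΔP ≈ 3.76 bar

Reynolds number Re = ρVD/μ = 1940 · 3.01 · 0.0162 / 0.00339 = 2.791e+04.
Re > 4000 → turbulent. Relative roughness ε/D = 2.8e-06/0.0162 = 0.000173. Swamee-Jain: f = 0.25/(log₁₀[0.000173/3.7 + 5.74/2.791e+04^0.9])² = 0.25/(log₁₀[4.67e-05 + 0.000573])² = 0.25/(-3.208)² = 0.02429.
Total minor-loss coefficient ΣK = 3·0.25 + 4·0.34 + 4·0.13 = 2.63.
ΔP = [f·L/D + ΣK]·(ρV²/2) = [0.02429·26.8/0.0162 + 2.63]·(1940·3.01²/2) = [40.18 + 2.63]·8788 = 3.763e+05 Pa.
ΔP = 3.763e+05 Pa = 3.76 bar.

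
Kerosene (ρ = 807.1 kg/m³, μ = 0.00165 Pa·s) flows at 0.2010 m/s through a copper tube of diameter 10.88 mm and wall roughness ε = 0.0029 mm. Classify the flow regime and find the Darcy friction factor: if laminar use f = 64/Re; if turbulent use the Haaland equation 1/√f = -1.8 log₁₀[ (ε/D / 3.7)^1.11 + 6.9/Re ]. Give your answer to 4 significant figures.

Re = ρVD/μ = 807.1·0.201·0.01088/0.00165 = 1070.
Re < 2300 → laminar, so f = 64/Re = 0.05983 (roughness is irrelevant in laminar flow).

f ≈ 0.05983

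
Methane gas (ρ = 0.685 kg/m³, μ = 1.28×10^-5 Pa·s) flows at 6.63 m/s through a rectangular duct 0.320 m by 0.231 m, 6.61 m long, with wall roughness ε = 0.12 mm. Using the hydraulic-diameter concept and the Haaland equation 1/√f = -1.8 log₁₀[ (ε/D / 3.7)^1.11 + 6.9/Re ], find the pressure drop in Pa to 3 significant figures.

ΔP ≈ 7.41 Pa

Hydraulic diameter D_h = 4A/P = 4·(0.32·0.231)/(2·(0.32+0.231)) = 0.2957/1.102 = 0.2683 m.
Re = ρVD_h/μ = 0.685·6.63·0.2683/1.28e-05 = 9.52e+04.
ε/D_h = 0.00012/0.2683 = 0.000447; Haaland gives 1/√f = -1.8 log₁₀[4.48e-05+7.25e-05] = 7.075, so f = 0.01998.
ΔP = f(L/D_h)(ρV²/2) = 0.01998·6.61/0.2683·15.06 = 7.409 Pa.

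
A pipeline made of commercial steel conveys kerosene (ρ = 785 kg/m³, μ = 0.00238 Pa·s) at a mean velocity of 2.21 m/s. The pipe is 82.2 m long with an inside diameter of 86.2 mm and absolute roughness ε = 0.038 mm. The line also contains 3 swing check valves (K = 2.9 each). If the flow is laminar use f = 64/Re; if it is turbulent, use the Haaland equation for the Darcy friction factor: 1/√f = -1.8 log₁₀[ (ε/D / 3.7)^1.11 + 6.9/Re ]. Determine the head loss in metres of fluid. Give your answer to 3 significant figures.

Reynolds number Re = ρVD/μ = 785 · 2.21 · 0.0862 / 0.00238 = 6.283e+04.
Re > 4000 → turbulent. Relative roughness ε/D = 3.8e-05/0.0862 = 0.000441. Haaland: 1/√f = -1.8 log₁₀[(0.000441/3.7)^1.11 + 6.9/6.283e+04] = -1.8 log₁₀[4.41e-05 + 0.00011] = 6.863, so f = 0.02123.
Total minor-loss coefficient ΣK = 3·2.9 = 8.7.
ΔP = [f·L/D + ΣK]·(ρV²/2) = [0.02123·82.2/0.0862 + 8.7]·(785·2.21²/2) = [20.25 + 8.7]·1917 = 5.549e+04 Pa.
Head loss h_f = ΔP/(ρg) = 5.549e+04/(785·9.81) = 7.21 m.

h_f ≈ 7.21 m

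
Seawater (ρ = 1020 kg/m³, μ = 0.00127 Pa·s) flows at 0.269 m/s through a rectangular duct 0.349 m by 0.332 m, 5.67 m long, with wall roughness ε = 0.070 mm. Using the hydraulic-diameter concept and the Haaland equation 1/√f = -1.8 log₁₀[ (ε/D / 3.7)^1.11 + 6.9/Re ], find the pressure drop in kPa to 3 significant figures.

Hydraulic diameter D_h = 4A/P = 4·(0.349·0.332)/(2·(0.349+0.332)) = 0.4635/1.362 = 0.3403 m.
Re = ρVD_h/μ = 1020·0.269·0.3403/0.00127 = 7.352e+04.
ε/D_h = 7e-05/0.3403 = 0.000206; Haaland gives 1/√f = -1.8 log₁₀[1.89e-05+9.39e-05] = 7.106, so f = 0.0198.
ΔP = f(L/D_h)(ρV²/2) = 0.0198·5.67/0.3403·36.9 = 12.18 Pa.
ΔP = 0.0122 kPa.

ΔP ≈ 0.0122 kPa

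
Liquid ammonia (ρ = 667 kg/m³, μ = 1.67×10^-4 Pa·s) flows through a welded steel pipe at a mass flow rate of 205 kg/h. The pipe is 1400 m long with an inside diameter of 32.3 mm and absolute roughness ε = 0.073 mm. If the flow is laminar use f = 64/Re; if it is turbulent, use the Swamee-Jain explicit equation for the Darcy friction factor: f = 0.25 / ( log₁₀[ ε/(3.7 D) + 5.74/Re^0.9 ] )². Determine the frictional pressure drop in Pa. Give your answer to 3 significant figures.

ΔP ≈ 5130 Pa

ṁ = 205 kg/h = 205/3600 = 0.05694 kg/s.
A = πD²/4 = π(0.0323)²/4 = 0.0008194 m²; mean velocity V = ṁ/(ρA) = 0.05694/(667 · 0.0008194) = 0.1042 m/s.
Reynolds number Re = ρVD/μ = 667 · 0.1042 · 0.0323 / 0.000167 = 1.344e+04.
Re > 4000 → turbulent. Relative roughness ε/D = 7.3e-05/0.0323 = 0.00226. Swamee-Jain: f = 0.25/(log₁₀[0.00226/3.7 + 5.74/1.344e+04^0.9])² = 0.25/(log₁₀[0.000611 + 0.0011])² = 0.25/(-2.766)² = 0.03269.
Darcy-Weisbach: ΔP = f(L/D)(ρV²/2) = 0.03269·(1400/0.0323)·(667·0.1042²/2) = 0.03269·4.334e+04·3.62 = 5129 Pa.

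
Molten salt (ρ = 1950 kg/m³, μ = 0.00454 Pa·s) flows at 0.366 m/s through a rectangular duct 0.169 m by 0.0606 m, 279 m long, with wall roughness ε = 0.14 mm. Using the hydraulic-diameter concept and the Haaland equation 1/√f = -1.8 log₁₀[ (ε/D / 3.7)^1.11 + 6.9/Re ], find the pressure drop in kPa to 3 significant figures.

ΔP ≈ 12.5 kPa

Hydraulic diameter D_h = 4A/P = 4·(0.169·0.0606)/(2·(0.169+0.0606)) = 0.04097/0.4592 = 0.08921 m.
Re = ρVD_h/μ = 1950·0.366·0.08921/0.00454 = 1.402e+04.
ε/D_h = 0.00014/0.08921 = 0.00157; Haaland gives 1/√f = -1.8 log₁₀[0.000181+0.000492] = 5.71, so f = 0.03067.
ΔP = f(L/D_h)(ρV²/2) = 0.03067·279/0.08921·130.6 = 1.253e+04 Pa.
ΔP = 12.5 kPa.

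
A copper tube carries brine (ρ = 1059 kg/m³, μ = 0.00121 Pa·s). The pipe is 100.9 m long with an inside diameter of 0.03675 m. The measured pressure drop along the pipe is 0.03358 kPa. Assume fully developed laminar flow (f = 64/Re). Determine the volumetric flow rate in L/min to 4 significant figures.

For laminar flow, f = 64/Re with Re = ρVD/μ, so Darcy-Weisbach reduces to ΔP = 32μLV/D². Solving for V: V = ΔP·D²/(32μL) = 33.58·(0.03675)²/(32·0.00121·100.9) = 0.01161 m/s.
Check: Re = ρVD/μ = 1059·0.01161·0.03675/0.00121 = 373.4 < 2300, so the laminar assumption holds.
Q = V·A = 0.01161·(π/4·0.03675²) = 1.231e-05 m³/s = 0.7388 L/min.

Q ≈ 0.7388 L/min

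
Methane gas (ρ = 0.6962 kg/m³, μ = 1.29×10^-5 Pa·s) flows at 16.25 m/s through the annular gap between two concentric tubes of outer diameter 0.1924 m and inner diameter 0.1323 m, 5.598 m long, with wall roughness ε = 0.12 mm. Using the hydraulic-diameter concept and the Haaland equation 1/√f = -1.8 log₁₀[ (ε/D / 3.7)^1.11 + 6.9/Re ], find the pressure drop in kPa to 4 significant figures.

Hydraulic diameter D_h = 4A/P = D_o - D_i = 0.1924 - 0.1323 = 0.0601 m.
Re = ρVD_h/μ = 0.6962·16.25·0.0601/1.29e-05 = 5.271e+04.
ε/D_h = 0.00012/0.0601 = 0.002; Haaland gives 1/√f = -1.8 log₁₀[0.000236+0.000131] = 6.184, so f = 0.02615.
ΔP = f(L/D_h)(ρV²/2) = 0.02615·5.598/0.0601·91.92 = 223.9 Pa.
ΔP = 0.2239 kPa.

ΔP ≈ 0.2239 kPa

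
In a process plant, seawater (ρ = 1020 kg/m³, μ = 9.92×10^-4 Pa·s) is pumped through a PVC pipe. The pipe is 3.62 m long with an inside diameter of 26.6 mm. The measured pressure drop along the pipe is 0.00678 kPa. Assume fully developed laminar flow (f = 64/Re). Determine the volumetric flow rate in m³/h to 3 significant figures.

For laminar flow, f = 64/Re with Re = ρVD/μ, so Darcy-Weisbach reduces to ΔP = 32μLV/D². Solving for V: V = ΔP·D²/(32μL) = 6.78·(0.0266)²/(32·0.000992·3.62) = 0.04175 m/s.
Check: Re = ρVD/μ = 1020·0.04175·0.0266/0.000992 = 1142 < 2300, so the laminar assumption holds.
Q = V·A = 0.04175·(π/4·0.0266²) = 2.32e-05 m³/s = 0.0835 m³/h.

Q ≈ 0.0835 m³/h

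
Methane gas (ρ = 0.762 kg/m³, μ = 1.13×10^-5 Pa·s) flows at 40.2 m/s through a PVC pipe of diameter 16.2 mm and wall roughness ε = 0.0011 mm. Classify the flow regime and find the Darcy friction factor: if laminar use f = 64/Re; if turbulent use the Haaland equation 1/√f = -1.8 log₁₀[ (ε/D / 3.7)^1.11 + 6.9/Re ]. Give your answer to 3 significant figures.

Re = ρVD/μ = 0.762·40.2·0.0162/1.13e-05 = 4.392e+04.
Re > 4000 → turbulent. ε/D = 1.1e-06/0.0162 = 6.79e-05; Haaland: 1/√f = -1.8 log₁₀[5.53e-06 + 0.000157] = 6.82, so f = 0.0215.

f ≈ 0.0215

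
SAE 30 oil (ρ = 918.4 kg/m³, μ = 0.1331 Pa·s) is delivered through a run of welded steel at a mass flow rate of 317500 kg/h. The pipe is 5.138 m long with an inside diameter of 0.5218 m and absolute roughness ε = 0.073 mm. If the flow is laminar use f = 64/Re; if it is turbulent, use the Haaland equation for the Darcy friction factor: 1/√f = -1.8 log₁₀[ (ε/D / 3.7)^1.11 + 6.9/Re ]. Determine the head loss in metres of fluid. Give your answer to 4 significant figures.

ṁ = 317500 kg/h = 317500/3600 = 88.19 kg/s.
A = πD²/4 = π(0.5218)²/4 = 0.2138 m²; mean velocity V = ṁ/(ρA) = 88.19/(918.4 · 0.2138) = 0.4491 m/s.
Reynolds number Re = ρVD/μ = 918.4 · 0.4491 · 0.5218 / 0.133 = 1617.
Re < 2300 → laminar flow, so f = 64/Re = 64/1617 = 0.03958 (the turbulent correlation is not needed).
Darcy-Weisbach: ΔP = f(L/D)(ρV²/2) = 0.03958·(5.138/0.5218)·(918.4·0.4491²/2) = 0.03958·9.847·92.6 = 36.09 Pa.
Head loss h_f = ΔP/(ρg) = 36.09/(918.4·9.81) = 0.004006 m.

h_f ≈ 0.004006 m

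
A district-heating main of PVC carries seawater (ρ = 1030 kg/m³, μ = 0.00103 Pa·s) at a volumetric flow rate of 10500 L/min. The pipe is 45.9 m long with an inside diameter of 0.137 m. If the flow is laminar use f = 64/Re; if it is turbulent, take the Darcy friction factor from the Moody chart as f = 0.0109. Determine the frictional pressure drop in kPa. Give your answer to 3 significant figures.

ΔP ≈ 265 kPa

Q = 10500 L/min = 10500/60000 = 0.175 m³/s.
Cross-sectional area A = πD²/4 = π(0.137)²/4 = 0.01474 m²; mean velocity V = Q/A = 0.175/0.01474 = 11.87 m/s.
Reynolds number Re = ρVD/μ = 1030 · 11.87 · 0.137 / 0.00103 = 1.626e+06.
Re > 4000 → turbulent; use the Moody-chart value f = 0.0109.
Darcy-Weisbach: ΔP = f(L/D)(ρV²/2) = 0.0109·(45.9/0.137)·(1030·11.87²/2) = 0.0109·335·7.258e+04 = 2.651e+05 Pa.
ΔP = 2.651e+05 Pa = 265 kPa.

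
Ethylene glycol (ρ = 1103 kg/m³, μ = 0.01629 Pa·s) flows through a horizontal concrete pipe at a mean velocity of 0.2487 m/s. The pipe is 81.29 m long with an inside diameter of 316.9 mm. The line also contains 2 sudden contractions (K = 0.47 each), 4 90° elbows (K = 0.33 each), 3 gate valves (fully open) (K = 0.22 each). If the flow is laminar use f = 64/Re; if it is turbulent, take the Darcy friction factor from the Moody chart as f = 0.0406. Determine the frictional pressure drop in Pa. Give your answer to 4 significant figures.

ΔP ≈ 454.9 Pa

Reynolds number Re = ρVD/μ = 1103 · 0.2487 · 0.3169 / 0.0163 = 5336.
Re > 4000 → turbulent; use the Moody-chart value f = 0.0406.
Total minor-loss coefficient ΣK = 2·0.47 + 4·0.33 + 3·0.22 = 2.92.
ΔP = [f·L/D + ΣK]·(ρV²/2) = [0.0406·81.29/0.3169 + 2.92]·(1103·0.2487²/2) = [10.41 + 2.92]·34.11 = 454.9 Pa.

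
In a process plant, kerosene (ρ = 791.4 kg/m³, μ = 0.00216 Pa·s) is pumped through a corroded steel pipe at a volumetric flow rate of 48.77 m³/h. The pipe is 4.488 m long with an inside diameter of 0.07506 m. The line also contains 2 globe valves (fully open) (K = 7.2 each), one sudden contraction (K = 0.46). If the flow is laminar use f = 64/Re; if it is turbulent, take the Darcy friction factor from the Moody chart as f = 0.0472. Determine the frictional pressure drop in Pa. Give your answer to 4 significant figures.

Q = 48.77 m³/h = 48.77/3600 = 0.01355 m³/s.
Cross-sectional area A = πD²/4 = π(0.07506)²/4 = 0.004425 m²; mean velocity V = Q/A = 0.01355/0.004425 = 3.062 m/s.
Reynolds number Re = ρVD/μ = 791.4 · 3.062 · 0.07506 / 0.00216 = 8.42e+04.
Re > 4000 → turbulent; use the Moody-chart value f = 0.0472.
Total minor-loss coefficient ΣK = 2·7.2 + 1·0.46 = 14.9.
ΔP = [f·L/D + ΣK]·(ρV²/2) = [0.0472·4.488/0.07506 + 14.9]·(791.4·3.062²/2) = [2.822 + 14.9]·3709 = 6.558e+04 Pa.

ΔP ≈ 65580 Pa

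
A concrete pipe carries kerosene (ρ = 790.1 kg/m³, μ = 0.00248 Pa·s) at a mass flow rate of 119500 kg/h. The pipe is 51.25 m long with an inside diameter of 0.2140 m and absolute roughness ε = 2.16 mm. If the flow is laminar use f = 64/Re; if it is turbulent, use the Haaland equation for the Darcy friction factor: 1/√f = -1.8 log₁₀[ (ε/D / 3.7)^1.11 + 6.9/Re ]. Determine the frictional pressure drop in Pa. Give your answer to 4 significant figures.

ΔP ≈ 5008 Pa

ṁ = 119500 kg/h = 119500/3600 = 33.19 kg/s.
A = πD²/4 = π(0.214)²/4 = 0.03597 m²; mean velocity V = ṁ/(ρA) = 33.19/(790.1 · 0.03597) = 1.168 m/s.
Reynolds number Re = ρVD/μ = 790.1 · 1.168 · 0.214 / 0.00248 = 7.964e+04.
Re > 4000 → turbulent. Relative roughness ε/D = 0.00216/0.214 = 0.0101. Haaland: 1/√f = -1.8 log₁₀[(0.0101/3.7)^1.11 + 6.9/7.964e+04] = -1.8 log₁₀[0.00142 + 8.66e-05] = 5.077, so f = 0.0388.
Darcy-Weisbach: ΔP = f(L/D)(ρV²/2) = 0.0388·(51.25/0.214)·(790.1·1.168²/2) = 0.0388·239.5·539 = 5008 Pa.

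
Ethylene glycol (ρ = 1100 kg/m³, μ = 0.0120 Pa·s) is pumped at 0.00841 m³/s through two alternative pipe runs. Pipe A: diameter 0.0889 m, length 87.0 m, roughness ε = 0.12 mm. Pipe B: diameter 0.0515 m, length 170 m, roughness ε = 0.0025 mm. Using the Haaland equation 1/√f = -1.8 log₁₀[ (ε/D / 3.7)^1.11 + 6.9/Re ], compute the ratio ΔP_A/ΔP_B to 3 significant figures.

Pipe A: V = Q/A = 0.00841/0.006207 = 1.355 m/s; Re = 1.104e+04; ε/D = 0.00135; Haaland → f = 0.03193; ΔP_A = f(L/D)(ρV²/2) = 3.155e+04 Pa.
Pipe B: V = Q/A = 0.00841/0.002083 = 4.037 m/s; Re = 1.906e+04; ε/D = 4.85e-05; Haaland → f = 0.02613; ΔP_B = f(L/D)(ρV²/2) = 7.733e+05 Pa.
ΔP_A/ΔP_B = 3.155e+04/7.733e+05 = 0.0408.

ΔP_A/ΔP_B ≈ 0.0408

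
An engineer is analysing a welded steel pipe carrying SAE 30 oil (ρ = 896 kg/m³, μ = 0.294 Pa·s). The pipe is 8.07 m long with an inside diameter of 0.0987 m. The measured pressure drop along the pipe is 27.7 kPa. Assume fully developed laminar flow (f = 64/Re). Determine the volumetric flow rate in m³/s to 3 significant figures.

For laminar flow, f = 64/Re with Re = ρVD/μ, so Darcy-Weisbach reduces to ΔP = 32μLV/D². Solving for V: V = ΔP·D²/(32μL) = 2.77e+04·(0.0987)²/(32·0.294·8.07) = 3.554 m/s.
Check: Re = ρVD/μ = 896·3.554·0.0987/0.294 = 1069 < 2300, so the laminar assumption holds.
Q = V·A = 3.554·(π/4·0.0987²) = 0.02719 m³/s = 0.0272 m³/s.

Q ≈ 0.0272 m³/s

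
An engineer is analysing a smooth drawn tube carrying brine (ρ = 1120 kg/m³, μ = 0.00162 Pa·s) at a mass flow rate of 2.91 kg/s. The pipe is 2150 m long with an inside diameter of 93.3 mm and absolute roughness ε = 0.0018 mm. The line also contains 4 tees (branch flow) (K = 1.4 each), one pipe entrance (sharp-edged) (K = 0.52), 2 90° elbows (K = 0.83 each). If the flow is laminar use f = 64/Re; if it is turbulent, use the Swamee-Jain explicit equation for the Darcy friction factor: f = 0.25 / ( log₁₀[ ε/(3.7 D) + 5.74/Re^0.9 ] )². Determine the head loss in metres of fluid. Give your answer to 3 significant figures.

A = πD²/4 = π(0.0933)²/4 = 0.006837 m²; mean velocity V = ṁ/(ρA) = 2.91/(1120 · 0.006837) = 0.38 m/s.
Reynolds number Re = ρVD/μ = 1120 · 0.38 · 0.0933 / 0.00162 = 2.451e+04.
Re > 4000 → turbulent. Relative roughness ε/D = 1.8e-06/0.0933 = 1.93e-05. Swamee-Jain: f = 0.25/(log₁₀[1.93e-05/3.7 + 5.74/2.451e+04^0.9])² = 0.25/(log₁₀[5.21e-06 + 0.000643])² = 0.25/(-3.188)² = 0.0246.
Total minor-loss coefficient ΣK = 4·1.4 + 1·0.52 + 2·0.83 = 7.78.
ΔP = [f·L/D + ΣK]·(ρV²/2) = [0.0246·2150/0.0933 + 7.78]·(1120·0.38²/2) = [566.8 + 7.78]·80.88 = 4.647e+04 Pa.
Head loss h_f = ΔP/(ρg) = 4.647e+04/(1120·9.81) = 4.23 m.

h_f ≈ 4.23 m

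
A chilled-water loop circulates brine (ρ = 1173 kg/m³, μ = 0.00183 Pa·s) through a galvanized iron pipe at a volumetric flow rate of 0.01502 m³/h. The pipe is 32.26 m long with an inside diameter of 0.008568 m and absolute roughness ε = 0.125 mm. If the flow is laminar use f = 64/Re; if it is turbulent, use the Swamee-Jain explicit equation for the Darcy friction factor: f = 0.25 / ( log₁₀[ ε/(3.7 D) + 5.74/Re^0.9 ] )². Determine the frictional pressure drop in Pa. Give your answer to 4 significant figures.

Q = 0.01502 m³/h = 0.01502/3600 = 4.172e-06 m³/s.
Cross-sectional area A = πD²/4 = π(0.008568)²/4 = 5.766e-05 m²; mean velocity V = Q/A = 4.172e-06/5.766e-05 = 0.07236 m/s.
Reynolds number Re = ρVD/μ = 1173 · 0.07236 · 0.008568 / 0.00183 = 397.4.
Re < 2300 → laminar flow, so f = 64/Re = 64/397.4 = 0.161 (the turbulent correlation is not needed).
Darcy-Weisbach: ΔP = f(L/D)(ρV²/2) = 0.161·(32.26/0.008568)·(1173·0.07236²/2) = 0.161·3765·3.071 = 1862 Pa.

ΔP ≈ 1862 Pa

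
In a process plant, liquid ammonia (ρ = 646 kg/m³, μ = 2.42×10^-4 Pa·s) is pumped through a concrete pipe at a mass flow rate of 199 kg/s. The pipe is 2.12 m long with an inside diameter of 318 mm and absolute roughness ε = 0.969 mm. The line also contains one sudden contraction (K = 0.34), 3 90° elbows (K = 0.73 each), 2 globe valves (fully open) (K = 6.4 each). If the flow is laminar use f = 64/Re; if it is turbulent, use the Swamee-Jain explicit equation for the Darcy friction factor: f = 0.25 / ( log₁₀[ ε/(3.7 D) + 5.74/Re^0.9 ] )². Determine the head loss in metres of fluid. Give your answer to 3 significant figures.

h_f ≈ 11.9 m

A = πD²/4 = π(0.318)²/4 = 0.07942 m²; mean velocity V = ṁ/(ρA) = 199/(646 · 0.07942) = 3.879 m/s.
Reynolds number Re = ρVD/μ = 646 · 3.879 · 0.318 / 0.000242 = 3.292e+06.
Re > 4000 → turbulent. Relative roughness ε/D = 0.000969/0.318 = 0.00305. Swamee-Jain: f = 0.25/(log₁₀[0.00305/3.7 + 5.74/3.292e+06^0.9])² = 0.25/(log₁₀[0.000824 + 7.82e-06])² = 0.25/(-3.08)² = 0.02635.
Total minor-loss coefficient ΣK = 1·0.34 + 3·0.73 + 2·6.4 = 15.3.
ΔP = [f·L/D + ΣK]·(ρV²/2) = [0.02635·2.12/0.318 + 15.3]·(646·3.879²/2) = [0.1757 + 15.3]·4859 = 7.534e+04 Pa.
Head loss h_f = ΔP/(ρg) = 7.534e+04/(646·9.81) = 11.9 m.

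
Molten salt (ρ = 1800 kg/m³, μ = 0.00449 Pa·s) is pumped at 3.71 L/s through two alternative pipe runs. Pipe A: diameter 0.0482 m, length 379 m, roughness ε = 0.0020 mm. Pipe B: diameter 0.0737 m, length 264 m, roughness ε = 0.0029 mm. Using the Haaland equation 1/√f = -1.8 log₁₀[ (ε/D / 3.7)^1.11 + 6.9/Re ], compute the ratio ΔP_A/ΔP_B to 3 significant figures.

Pipe A: V = Q/A = 0.00371/0.001825 = 2.033 m/s; Re = 3.929e+04; ε/D = 4.15e-05; Haaland → f = 0.02198; ΔP_A = f(L/D)(ρV²/2) = 6.429e+05 Pa.
Pipe B: V = Q/A = 0.00371/0.004266 = 0.8697 m/s; Re = 2.569e+04; ε/D = 3.93e-05; Haaland → f = 0.02427; ΔP_B = f(L/D)(ρV²/2) = 5.917e+04 Pa.
ΔP_A/ΔP_B = 6.429e+05/5.917e+04 = 10.9.

ΔP_A/ΔP_B ≈ 10.9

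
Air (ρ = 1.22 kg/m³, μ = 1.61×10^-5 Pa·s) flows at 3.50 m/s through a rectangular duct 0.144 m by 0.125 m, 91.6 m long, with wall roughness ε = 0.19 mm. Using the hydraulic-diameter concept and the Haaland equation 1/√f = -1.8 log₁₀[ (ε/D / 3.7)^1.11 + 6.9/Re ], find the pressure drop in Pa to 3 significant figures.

ΔP ≈ 133 Pa

Hydraulic diameter D_h = 4A/P = 4·(0.144·0.125)/(2·(0.144+0.125)) = 0.072/0.538 = 0.1338 m.
Re = ρVD_h/μ = 1.22·3.5·0.1338/1.61e-05 = 3.549e+04.
ε/D_h = 0.00019/0.1338 = 0.00142; Haaland gives 1/√f = -1.8 log₁₀[0.000162+0.000194] = 6.208, so f = 0.02595.
ΔP = f(L/D_h)(ρV²/2) = 0.02595·91.6/0.1338·7.472 = 132.7 Pa.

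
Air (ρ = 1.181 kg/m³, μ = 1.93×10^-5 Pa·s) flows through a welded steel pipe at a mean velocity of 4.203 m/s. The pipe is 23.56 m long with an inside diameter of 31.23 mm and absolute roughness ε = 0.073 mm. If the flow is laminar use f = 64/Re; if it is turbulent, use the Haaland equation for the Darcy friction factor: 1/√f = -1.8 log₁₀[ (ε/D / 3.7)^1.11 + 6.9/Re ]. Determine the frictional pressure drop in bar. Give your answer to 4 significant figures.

Reynolds number Re = ρVD/μ = 1.181 · 4.203 · 0.03123 / 1.93e-05 = 8032.
Re > 4000 → turbulent. Relative roughness ε/D = 7.3e-05/0.03123 = 0.00234. Haaland: 1/√f = -1.8 log₁₀[(0.00234/3.7)^1.11 + 6.9/8032] = -1.8 log₁₀[0.000281 + 0.000859] = 5.298, so f = 0.03563.
Darcy-Weisbach: ΔP = f(L/D)(ρV²/2) = 0.03563·(23.56/0.03123)·(1.181·4.203²/2) = 0.03563·754.4·10.43 = 280.4 Pa.
ΔP = 280.4 Pa = 0.002804 bar.

ΔP ≈ 0.002804 bar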